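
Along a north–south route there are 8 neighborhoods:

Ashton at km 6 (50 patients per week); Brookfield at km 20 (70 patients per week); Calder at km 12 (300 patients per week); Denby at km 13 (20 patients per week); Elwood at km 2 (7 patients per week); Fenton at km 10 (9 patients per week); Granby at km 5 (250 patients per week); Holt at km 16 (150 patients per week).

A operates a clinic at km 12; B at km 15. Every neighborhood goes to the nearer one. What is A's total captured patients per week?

636

The indifferent point is the midpoint (12+15)/2 = 13.5; neighborhoods left of it (closer to A at 12) go to A, those right go to B.
  Elwood at 2 (w=7) → A
  Granby at 5 (w=250) → A
  Ashton at 6 (w=50) → A
  Fenton at 10 (w=9) → A
  Calder at 12 (w=300) → A
  Denby at 13 (w=20) → A
  Holt at 16 (w=150) → B
  Brookfield at 20 (w=70) → B
A captures 636; B captures 220.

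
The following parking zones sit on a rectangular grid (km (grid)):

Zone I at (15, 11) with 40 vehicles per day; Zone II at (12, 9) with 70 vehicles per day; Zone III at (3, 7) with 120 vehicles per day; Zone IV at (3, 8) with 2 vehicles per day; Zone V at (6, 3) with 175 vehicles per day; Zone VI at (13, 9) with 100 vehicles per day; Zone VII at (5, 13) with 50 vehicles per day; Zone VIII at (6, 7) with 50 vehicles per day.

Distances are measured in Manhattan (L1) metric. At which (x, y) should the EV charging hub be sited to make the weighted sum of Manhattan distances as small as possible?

(6, 7)

Manhattan distance separates: Σwᵢ(|x−xᵢ|+|y−yᵢ|) = Σwᵢ|x−xᵢ| + Σwᵢ|y−yᵢ|, so x and y are optimised independently as 1-D weighted medians.
Total weight W = 607; half = 303.5.
x-coordinate, sorted with cumulative weight:
  x=3 (Zone III, w=120) cum 120
  x=3 (Zone IV, w=2) cum 122
  x=5 (Zone VII, w=50) cum 172
  x=6 (Zone V, w=175) cum 347  ← median
  x=6 (Zone VIII, w=50) cum 397
  x=12 (Zone II, w=70) cum 467
  x=13 (Zone VI, w=100) cum 567
  x=15 (Zone I, w=40) cum 607
⇒ x* = 6
y-coordinate, sorted with cumulative weight:
  y=3 (Zone V, w=175) cum 175
  y=7 (Zone III, w=120) cum 295
  y=7 (Zone VIII, w=50) cum 345  ← median
  y=8 (Zone IV, w=2) cum 347
  y=9 (Zone II, w=70) cum 417
  y=9 (Zone VI, w=100) cum 517
  y=11 (Zone I, w=40) cum 557
  y=13 (Zone VII, w=50) cum 607
⇒ y* = 7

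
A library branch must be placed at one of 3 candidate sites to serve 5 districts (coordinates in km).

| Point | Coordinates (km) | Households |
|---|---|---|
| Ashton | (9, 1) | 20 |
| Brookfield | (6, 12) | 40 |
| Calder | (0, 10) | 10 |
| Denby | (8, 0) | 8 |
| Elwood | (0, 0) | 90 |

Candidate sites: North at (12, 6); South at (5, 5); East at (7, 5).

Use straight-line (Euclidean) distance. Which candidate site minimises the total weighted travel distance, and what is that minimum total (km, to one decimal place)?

South, total 1149.7 km

Total weighted distance at each candidate:
  North (12, 6): total = 1847.7
  South (5, 5): total = 1149.7
  East (7, 5): total = 1273.3
Minimum is at South with total 1149.7 km.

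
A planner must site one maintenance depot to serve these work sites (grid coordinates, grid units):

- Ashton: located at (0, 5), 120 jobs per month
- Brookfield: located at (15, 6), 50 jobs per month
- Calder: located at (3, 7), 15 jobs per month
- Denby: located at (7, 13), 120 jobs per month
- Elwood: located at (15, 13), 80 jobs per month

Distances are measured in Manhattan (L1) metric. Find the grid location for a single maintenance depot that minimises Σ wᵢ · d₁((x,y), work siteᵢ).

(7, 13)

Manhattan distance separates: Σwᵢ(|x−xᵢ|+|y−yᵢ|) = Σwᵢ|x−xᵢ| + Σwᵢ|y−yᵢ|, so x and y are optimised independently as 1-D weighted medians.
Total weight W = 385; half = 192.5.
x-coordinate, sorted with cumulative weight:
  x=0 (Ashton, w=120) cum 120
  x=3 (Calder, w=15) cum 135
  x=7 (Denby, w=120) cum 255  ← median
  x=15 (Brookfield, w=50) cum 305
  x=15 (Elwood, w=80) cum 385
⇒ x* = 7
y-coordinate, sorted with cumulative weight:
  y=5 (Ashton, w=120) cum 120
  y=6 (Brookfield, w=50) cum 170
  y=7 (Calder, w=15) cum 185
  y=13 (Denby, w=120) cum 305  ← median
  y=13 (Elwood, w=80) cum 385
⇒ y* = 13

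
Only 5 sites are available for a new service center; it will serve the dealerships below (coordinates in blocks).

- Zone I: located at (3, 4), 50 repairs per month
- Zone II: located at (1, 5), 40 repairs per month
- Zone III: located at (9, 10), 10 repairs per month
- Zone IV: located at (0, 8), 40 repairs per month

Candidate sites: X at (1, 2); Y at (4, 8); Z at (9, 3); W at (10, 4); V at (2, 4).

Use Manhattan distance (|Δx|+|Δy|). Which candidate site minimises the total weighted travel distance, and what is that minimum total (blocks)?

V, total 500 blocks

Total weighted distance at each candidate:
  X (1, 2): total = 760
  Y (4, 8): total = 720
  Z (9, 3): total = 1380
  W (10, 4): total = 1380
  V (2, 4): total = 500
Minimum is at V with total 500 blocks.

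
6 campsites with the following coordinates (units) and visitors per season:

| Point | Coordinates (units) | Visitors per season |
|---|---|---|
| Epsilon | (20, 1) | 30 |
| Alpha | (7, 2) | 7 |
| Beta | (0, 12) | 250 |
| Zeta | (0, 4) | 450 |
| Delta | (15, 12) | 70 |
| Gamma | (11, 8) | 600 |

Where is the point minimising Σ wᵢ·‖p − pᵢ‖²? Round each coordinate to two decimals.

(5.90, 7.45)

The minimiser of Σwᵢ‖p−pᵢ‖² is the weighted centroid p* = (Σwᵢpᵢ)/(Σwᵢ).
Σwᵢ = 1407.
Σwᵢxᵢ = 30·20 + 7·7 + 250·0 + 450·0 + 70·15 + 600·11 = 8299.
Σwᵢyᵢ = 30·1 + 7·2 + 250·12 + 450·4 + 70·12 + 600·8 = 10484.
x* = 8299/1407 = 5.90, y* = 10484/1407 = 7.45.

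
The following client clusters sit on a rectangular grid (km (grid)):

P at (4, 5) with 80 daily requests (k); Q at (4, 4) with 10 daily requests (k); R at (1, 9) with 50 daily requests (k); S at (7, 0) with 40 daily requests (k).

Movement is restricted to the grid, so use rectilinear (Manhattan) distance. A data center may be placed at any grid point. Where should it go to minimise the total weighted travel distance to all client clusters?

Manhattan distance separates: Σwᵢ(|x−xᵢ|+|y−yᵢ|) = Σwᵢ|x−xᵢ| + Σwᵢ|y−yᵢ|, so x and y are optimised independently as 1-D weighted medians.
Total weight W = 180; half = 90.
x-coordinate, sorted with cumulative weight:
  x=1 (R, w=50) cum 50
  x=4 (P, w=80) cum 130  ← median
  x=4 (Q, w=10) cum 140
  x=7 (S, w=40) cum 180
⇒ x* = 4
y-coordinate, sorted with cumulative weight:
  y=0 (S, w=40) cum 40
  y=4 (Q, w=10) cum 50
  y=5 (P, w=80) cum 130  ← median
  y=9 (R, w=50) cum 180
⇒ y* = 5

(4, 5)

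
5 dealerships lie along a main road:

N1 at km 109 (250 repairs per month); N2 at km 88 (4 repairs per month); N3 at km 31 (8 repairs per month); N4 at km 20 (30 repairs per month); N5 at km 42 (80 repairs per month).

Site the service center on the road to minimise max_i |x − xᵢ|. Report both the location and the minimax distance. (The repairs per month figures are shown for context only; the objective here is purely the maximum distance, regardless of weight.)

location 64.5, max distance 44.5

The 1-center on a line is the midpoint of the two extreme points: leftmost at 20, rightmost at 109.
Optimal location = (20 + 109)/2 = 64.5; maximum distance = (109 − 20)/2 = 44.5.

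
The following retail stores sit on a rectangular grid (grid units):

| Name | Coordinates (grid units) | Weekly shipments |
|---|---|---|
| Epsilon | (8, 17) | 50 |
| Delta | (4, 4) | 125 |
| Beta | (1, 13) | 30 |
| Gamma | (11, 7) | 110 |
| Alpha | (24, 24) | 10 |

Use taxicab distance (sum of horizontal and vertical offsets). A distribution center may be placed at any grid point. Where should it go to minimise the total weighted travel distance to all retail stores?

(8, 7)

Manhattan distance separates: Σwᵢ(|x−xᵢ|+|y−yᵢ|) = Σwᵢ|x−xᵢ| + Σwᵢ|y−yᵢ|, so x and y are optimised independently as 1-D weighted medians.
Total weight W = 325; half = 162.5.
x-coordinate, sorted with cumulative weight:
  x=1 (Beta, w=30) cum 30
  x=4 (Delta, w=125) cum 155
  x=8 (Epsilon, w=50) cum 205  ← median
  x=11 (Gamma, w=110) cum 315
  x=24 (Alpha, w=10) cum 325
⇒ x* = 8
y-coordinate, sorted with cumulative weight:
  y=4 (Delta, w=125) cum 125
  y=7 (Gamma, w=110) cum 235  ← median
  y=13 (Beta, w=30) cum 265
  y=17 (Epsilon, w=50) cum 315
  y=24 (Alpha, w=10) cum 325
⇒ y* = 7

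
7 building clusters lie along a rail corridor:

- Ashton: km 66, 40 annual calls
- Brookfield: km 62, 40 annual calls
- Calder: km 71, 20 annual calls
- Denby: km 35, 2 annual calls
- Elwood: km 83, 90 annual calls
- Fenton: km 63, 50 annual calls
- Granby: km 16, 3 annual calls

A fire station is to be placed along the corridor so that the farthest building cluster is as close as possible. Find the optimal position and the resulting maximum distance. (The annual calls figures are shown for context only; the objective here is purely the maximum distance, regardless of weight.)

The 1-center on a line is the midpoint of the two extreme points: leftmost at 16, rightmost at 83.
Optimal location = (16 + 83)/2 = 49.5; maximum distance = (83 − 16)/2 = 33.5.

location 49.5, max distance 33.5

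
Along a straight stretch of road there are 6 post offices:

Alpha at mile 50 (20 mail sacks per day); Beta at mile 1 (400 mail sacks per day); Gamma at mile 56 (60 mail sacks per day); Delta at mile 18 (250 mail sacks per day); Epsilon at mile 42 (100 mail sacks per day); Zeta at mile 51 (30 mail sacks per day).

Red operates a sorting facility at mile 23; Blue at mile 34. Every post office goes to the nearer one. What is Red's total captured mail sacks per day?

The indifferent point is the midpoint (23+34)/2 = 28.5; post offices left of it (closer to Red at 23) go to Red, those right go to Blue.
  Beta at 1 (w=400) → Red
  Delta at 18 (w=250) → Red
  Epsilon at 42 (w=100) → Blue
  Alpha at 50 (w=20) → Blue
  Zeta at 51 (w=30) → Blue
  Gamma at 56 (w=60) → Blue
Red captures 650; Blue captures 210.

650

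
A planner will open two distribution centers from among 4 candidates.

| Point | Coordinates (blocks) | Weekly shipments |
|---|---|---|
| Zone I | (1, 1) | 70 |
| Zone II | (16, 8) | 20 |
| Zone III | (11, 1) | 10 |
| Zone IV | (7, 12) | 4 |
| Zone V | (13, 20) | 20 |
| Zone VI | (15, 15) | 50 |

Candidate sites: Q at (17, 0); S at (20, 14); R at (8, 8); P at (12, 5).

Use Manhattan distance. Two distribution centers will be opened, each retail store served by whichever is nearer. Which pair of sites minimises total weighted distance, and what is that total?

Evaluate every pair (each demand assigned to the nearer of the two):
  {S, R}: total = 1820
  {S, P}: total = 1848
  {Q, S}: total = 2060
  {R, P}: total = 2160
  {Q, P}: total = 2258
  {Q, R}: total = 2270
Best pair: {S, R} with total 1820.

{S, R}, total 1820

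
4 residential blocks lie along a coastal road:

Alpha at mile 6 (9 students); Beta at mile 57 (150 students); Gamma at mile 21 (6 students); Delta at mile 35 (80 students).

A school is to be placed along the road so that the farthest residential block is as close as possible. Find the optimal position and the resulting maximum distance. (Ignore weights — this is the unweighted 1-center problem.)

The 1-center on a line is the midpoint of the two extreme points: leftmost at 6, rightmost at 57.
Optimal location = (6 + 57)/2 = 31.5; maximum distance = (57 − 6)/2 = 25.5.

location 31.5, max distance 25.5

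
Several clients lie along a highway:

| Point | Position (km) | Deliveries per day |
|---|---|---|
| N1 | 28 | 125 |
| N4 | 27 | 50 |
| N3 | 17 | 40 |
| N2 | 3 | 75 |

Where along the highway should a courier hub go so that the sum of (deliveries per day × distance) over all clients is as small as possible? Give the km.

For a sum of weighted absolute distances on a line, the optimum is the weighted median (not the mean). Total weight W = 290; half-weight = 145.
Sort by position and accumulate weight:
  km 3 (N2, w=75) → cum 75
  km 17 (N3, w=40) → cum 115
  km 27 (N4, w=50) → cum 165  ≥ 145 → median here
  km 28 (N1, w=125) → cum 290
Optimal location: km 27.

x = 27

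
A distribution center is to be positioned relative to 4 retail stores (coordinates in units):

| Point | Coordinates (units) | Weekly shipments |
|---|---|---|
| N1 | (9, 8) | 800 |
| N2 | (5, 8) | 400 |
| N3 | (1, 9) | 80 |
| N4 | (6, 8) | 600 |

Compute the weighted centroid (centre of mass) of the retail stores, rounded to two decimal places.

The minimiser of Σwᵢ‖p−pᵢ‖² is the weighted centroid p* = (Σwᵢpᵢ)/(Σwᵢ).
Σwᵢ = 1880.
Σwᵢxᵢ = 800·9 + 400·5 + 80·1 + 600·6 = 12880.
Σwᵢyᵢ = 800·8 + 400·8 + 80·9 + 600·8 = 15120.
x* = 12880/1880 = 6.85, y* = 15120/1880 = 8.04.

(6.85, 8.04)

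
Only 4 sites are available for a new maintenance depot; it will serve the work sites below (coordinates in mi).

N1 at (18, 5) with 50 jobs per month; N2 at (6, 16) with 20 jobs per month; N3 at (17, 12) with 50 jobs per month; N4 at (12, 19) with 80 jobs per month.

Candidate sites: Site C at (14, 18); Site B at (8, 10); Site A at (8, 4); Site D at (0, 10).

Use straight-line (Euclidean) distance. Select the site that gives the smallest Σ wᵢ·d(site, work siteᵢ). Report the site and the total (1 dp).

Total weighted distance at each candidate:
  Site C (14, 18): total = 1359.3
  Site B (8, 10): total = 1934.4
  Site A (8, 4): total = 2589.8
  Site D (0, 10): total = 3159.6
Minimum is at Site C with total 1359.3 mi.

Site C, total 1359.3 mi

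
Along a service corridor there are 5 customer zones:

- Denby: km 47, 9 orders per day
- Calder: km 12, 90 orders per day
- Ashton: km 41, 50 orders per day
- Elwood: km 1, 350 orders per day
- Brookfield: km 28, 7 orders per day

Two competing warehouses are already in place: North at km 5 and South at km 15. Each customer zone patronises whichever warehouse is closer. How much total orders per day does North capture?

The indifferent point is the midpoint (5+15)/2 = 10; customer zones left of it (closer to North at 5) go to North, those right go to South.
  Elwood at 1 (w=350) → North
  Calder at 12 (w=90) → South
  Brookfield at 28 (w=7) → South
  Ashton at 41 (w=50) → South
  Denby at 47 (w=9) → South
North captures 350; South captures 156.

350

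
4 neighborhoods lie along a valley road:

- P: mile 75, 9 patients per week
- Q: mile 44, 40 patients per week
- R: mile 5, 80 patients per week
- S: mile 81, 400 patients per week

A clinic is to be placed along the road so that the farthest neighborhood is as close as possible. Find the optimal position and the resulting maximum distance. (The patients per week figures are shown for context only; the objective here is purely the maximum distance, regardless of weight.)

The 1-center on a line is the midpoint of the two extreme points: leftmost at 5, rightmost at 81.
Optimal location = (5 + 81)/2 = 43; maximum distance = (81 − 5)/2 = 38.

location 43, max distance 38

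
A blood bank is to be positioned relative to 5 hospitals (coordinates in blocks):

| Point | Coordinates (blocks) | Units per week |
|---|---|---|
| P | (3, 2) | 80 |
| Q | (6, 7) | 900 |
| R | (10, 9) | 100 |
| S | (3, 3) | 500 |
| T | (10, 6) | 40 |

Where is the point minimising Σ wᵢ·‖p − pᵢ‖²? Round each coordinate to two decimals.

The minimiser of Σwᵢ‖p−pᵢ‖² is the weighted centroid p* = (Σwᵢpᵢ)/(Σwᵢ).
Σwᵢ = 1620.
Σwᵢxᵢ = 80·3 + 900·6 + 100·10 + 500·3 + 40·10 = 8540.
Σwᵢyᵢ = 80·2 + 900·7 + 100·9 + 500·3 + 40·6 = 9100.
x* = 8540/1620 = 5.27, y* = 9100/1620 = 5.62.

(5.27, 5.62)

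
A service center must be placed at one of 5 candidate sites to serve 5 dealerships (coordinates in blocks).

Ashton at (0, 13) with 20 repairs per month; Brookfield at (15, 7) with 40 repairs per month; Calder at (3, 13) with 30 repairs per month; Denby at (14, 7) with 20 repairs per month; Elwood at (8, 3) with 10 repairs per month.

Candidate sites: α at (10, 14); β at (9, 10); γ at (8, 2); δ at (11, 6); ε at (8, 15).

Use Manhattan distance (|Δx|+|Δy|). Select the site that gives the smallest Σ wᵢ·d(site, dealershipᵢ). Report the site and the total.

β, total 1110 blocks

Total weighted distance at each candidate:
  α (10, 14): total = 1290
  β (9, 10): total = 1110
  γ (8, 2): total = 1570
  δ (11, 6): total = 1150
  ε (8, 15): total = 1410
Minimum is at β with total 1110 blocks.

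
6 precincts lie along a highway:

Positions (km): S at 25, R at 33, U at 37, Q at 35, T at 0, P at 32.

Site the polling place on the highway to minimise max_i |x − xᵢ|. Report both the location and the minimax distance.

location 18.5, max distance 18.5

The 1-center on a line is the midpoint of the two extreme points: leftmost at 0, rightmost at 37.
Optimal location = (0 + 37)/2 = 18.5; maximum distance = (37 − 0)/2 = 18.5.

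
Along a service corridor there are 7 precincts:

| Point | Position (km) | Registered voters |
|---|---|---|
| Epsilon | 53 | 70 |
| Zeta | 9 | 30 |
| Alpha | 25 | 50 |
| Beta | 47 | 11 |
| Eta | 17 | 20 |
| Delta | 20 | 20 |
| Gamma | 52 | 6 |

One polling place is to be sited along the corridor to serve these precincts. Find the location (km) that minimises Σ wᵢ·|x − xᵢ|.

x = 25

For a sum of weighted absolute distances on a line, the optimum is the weighted median (not the mean). Total weight W = 207; half-weight = 103.5.
Sort by position and accumulate weight:
  km 9 (Zeta, w=30) → cum 30
  km 17 (Eta, w=20) → cum 50
  km 20 (Delta, w=20) → cum 70
  km 25 (Alpha, w=50) → cum 120  ≥ 103.5 → median here
  km 47 (Beta, w=11) → cum 131
  km 52 (Gamma, w=6) → cum 137
  km 53 (Epsilon, w=70) → cum 207
Optimal location: km 25.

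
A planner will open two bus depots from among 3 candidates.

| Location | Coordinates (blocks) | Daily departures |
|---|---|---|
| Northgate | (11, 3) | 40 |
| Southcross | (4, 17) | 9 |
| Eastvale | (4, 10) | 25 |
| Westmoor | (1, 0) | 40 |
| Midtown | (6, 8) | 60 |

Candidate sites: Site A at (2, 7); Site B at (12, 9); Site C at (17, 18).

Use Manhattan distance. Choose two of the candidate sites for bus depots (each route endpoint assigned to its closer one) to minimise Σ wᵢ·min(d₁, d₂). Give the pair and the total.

Evaluate every pair (each demand assigned to the nearer of the two):
  {Site A, Site B}: total = 1133
  {Site A, Site C}: total = 1373
  {Site B, Site C}: total = 1851
Best pair: {Site A, Site B} with total 1133.

{Site A, Site B}, total 1133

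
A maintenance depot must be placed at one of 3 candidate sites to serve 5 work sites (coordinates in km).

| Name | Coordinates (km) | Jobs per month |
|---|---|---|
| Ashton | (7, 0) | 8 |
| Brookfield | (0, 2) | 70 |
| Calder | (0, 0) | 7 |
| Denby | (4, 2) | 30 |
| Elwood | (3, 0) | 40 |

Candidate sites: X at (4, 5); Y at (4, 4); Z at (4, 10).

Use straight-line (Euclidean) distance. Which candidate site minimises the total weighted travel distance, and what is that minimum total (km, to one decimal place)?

Total weighted distance at each candidate:
  X (4, 5): total = 735.4
  Y (4, 4): total = 617.6
  Z (4, 10): total = 1427.0
Minimum is at Y with total 617.6 km.

Y, total 617.6 km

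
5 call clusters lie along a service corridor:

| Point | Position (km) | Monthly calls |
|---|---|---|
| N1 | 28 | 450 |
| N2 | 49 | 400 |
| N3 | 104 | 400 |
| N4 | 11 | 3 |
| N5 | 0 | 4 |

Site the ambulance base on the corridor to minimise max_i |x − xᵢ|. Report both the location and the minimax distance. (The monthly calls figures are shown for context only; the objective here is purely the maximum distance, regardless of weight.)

location 52, max distance 52

The 1-center on a line is the midpoint of the two extreme points: leftmost at 0, rightmost at 104.
Optimal location = (0 + 104)/2 = 52; maximum distance = (104 − 0)/2 = 52.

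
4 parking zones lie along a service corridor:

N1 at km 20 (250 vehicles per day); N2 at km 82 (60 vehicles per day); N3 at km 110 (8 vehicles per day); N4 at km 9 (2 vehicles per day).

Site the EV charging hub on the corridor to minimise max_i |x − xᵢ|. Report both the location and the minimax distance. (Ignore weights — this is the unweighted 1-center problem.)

The 1-center on a line is the midpoint of the two extreme points: leftmost at 9, rightmost at 110.
Optimal location = (9 + 110)/2 = 59.5; maximum distance = (110 − 9)/2 = 50.5.

location 59.5, max distance 50.5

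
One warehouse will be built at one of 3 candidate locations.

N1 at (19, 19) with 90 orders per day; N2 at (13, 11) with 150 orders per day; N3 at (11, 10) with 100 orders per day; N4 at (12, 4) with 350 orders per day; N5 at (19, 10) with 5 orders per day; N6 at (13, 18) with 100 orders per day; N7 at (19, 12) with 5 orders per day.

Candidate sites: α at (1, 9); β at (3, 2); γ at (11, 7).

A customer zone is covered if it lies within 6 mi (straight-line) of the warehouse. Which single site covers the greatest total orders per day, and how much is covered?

Coverage radius r = 6 mi; a point is covered iff (Δx)²+(Δy)² ≤ 6² = 36.
  α (1, 9): covers {none} → 0
  β (3, 2): covers {none} → 0
  γ (11, 7): covers {N2, N3, N4} → 600
Maximum coverage at γ: 600 orders per day.

γ, covering 600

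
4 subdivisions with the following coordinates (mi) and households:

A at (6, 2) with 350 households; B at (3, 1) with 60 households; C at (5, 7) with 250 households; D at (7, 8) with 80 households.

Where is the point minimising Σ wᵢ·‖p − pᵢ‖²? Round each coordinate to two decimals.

(5.53, 4.26)

The minimiser of Σwᵢ‖p−pᵢ‖² is the weighted centroid p* = (Σwᵢpᵢ)/(Σwᵢ).
Σwᵢ = 740.
Σwᵢxᵢ = 350·6 + 60·3 + 250·5 + 80·7 = 4090.
Σwᵢyᵢ = 350·2 + 60·1 + 250·7 + 80·8 = 3150.
x* = 4090/740 = 5.53, y* = 3150/740 = 4.26.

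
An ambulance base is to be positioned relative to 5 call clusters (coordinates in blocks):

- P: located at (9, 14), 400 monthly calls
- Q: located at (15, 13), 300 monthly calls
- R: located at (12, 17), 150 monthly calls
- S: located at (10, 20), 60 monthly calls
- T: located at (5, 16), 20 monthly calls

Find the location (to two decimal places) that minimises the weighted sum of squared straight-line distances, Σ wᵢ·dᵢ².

The minimiser of Σwᵢ‖p−pᵢ‖² is the weighted centroid p* = (Σwᵢpᵢ)/(Σwᵢ).
Σwᵢ = 930.
Σwᵢxᵢ = 400·9 + 300·15 + 150·12 + 60·10 + 20·5 = 10600.
Σwᵢyᵢ = 400·14 + 300·13 + 150·17 + 60·20 + 20·16 = 13570.
x* = 10600/930 = 11.40, y* = 13570/930 = 14.59.

(11.40, 14.59)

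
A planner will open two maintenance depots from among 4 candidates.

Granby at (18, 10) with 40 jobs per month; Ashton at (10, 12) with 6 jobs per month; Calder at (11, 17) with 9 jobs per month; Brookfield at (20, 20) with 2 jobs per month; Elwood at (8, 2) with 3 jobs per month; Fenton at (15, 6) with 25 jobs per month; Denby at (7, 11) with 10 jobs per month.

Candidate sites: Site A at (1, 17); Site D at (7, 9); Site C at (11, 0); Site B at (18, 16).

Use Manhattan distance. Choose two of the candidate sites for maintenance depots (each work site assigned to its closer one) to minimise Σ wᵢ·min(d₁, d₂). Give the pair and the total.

{Site D, Site B}, total 679

Evaluate every pair (each demand assigned to the nearer of the two):
  {Site D, Site B}: total = 679
  {Site C, Site B}: total = 811
  {Site A, Site B}: total = 907
  {Site D, Site C}: total = 957
  {Site A, Site D}: total = 969
  {Site A, Site C}: total = 1277
Best pair: {Site D, Site B} with total 679.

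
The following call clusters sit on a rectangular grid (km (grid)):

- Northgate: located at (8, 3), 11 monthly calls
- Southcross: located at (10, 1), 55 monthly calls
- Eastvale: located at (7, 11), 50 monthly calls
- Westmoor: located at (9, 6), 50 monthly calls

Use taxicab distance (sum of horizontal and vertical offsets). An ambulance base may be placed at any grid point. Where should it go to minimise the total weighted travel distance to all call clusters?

(9, 6)

Manhattan distance separates: Σwᵢ(|x−xᵢ|+|y−yᵢ|) = Σwᵢ|x−xᵢ| + Σwᵢ|y−yᵢ|, so x and y are optimised independently as 1-D weighted medians.
Total weight W = 166; half = 83.
x-coordinate, sorted with cumulative weight:
  x=7 (Eastvale, w=50) cum 50
  x=8 (Northgate, w=11) cum 61
  x=9 (Westmoor, w=50) cum 111  ← median
  x=10 (Southcross, w=55) cum 166
⇒ x* = 9
y-coordinate, sorted with cumulative weight:
  y=1 (Southcross, w=55) cum 55
  y=3 (Northgate, w=11) cum 66
  y=6 (Westmoor, w=50) cum 116  ← median
  y=11 (Eastvale, w=50) cum 166
⇒ y* = 6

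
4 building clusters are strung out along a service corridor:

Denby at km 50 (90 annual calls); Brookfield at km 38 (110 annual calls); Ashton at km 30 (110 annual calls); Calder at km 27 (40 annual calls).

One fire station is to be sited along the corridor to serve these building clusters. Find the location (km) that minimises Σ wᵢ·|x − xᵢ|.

For a sum of weighted absolute distances on a line, the optimum is the weighted median (not the mean). Total weight W = 350; half-weight = 175.
Sort by position and accumulate weight:
  km 27 (Calder, w=40) → cum 40
  km 30 (Ashton, w=110) → cum 150
  km 38 (Brookfield, w=110) → cum 260  ≥ 175 → median here
  km 50 (Denby, w=90) → cum 350
Optimal location: km 38.

x = 38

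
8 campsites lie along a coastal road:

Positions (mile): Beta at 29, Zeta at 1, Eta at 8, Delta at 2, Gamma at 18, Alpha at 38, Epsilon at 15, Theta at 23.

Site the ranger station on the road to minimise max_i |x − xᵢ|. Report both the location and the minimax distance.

The 1-center on a line is the midpoint of the two extreme points: leftmost at 1, rightmost at 38.
Optimal location = (1 + 38)/2 = 19.5; maximum distance = (38 − 1)/2 = 18.5.

location 19.5, max distance 18.5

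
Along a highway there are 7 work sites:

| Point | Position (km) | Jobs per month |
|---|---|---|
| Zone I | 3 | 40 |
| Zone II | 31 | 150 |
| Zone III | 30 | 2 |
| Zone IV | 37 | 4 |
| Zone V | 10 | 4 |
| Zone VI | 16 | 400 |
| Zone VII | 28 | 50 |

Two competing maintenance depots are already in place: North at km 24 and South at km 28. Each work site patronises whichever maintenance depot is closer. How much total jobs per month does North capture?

The indifferent point is the midpoint (24+28)/2 = 26; work sites left of it (closer to North at 24) go to North, those right go to South.
  Zone I at 3 (w=40) → North
  Zone V at 10 (w=4) → North
  Zone VI at 16 (w=400) → North
  Zone VII at 28 (w=50) → South
  Zone III at 30 (w=2) → South
  Zone II at 31 (w=150) → South
  Zone IV at 37 (w=4) → South
North captures 444; South captures 206.

444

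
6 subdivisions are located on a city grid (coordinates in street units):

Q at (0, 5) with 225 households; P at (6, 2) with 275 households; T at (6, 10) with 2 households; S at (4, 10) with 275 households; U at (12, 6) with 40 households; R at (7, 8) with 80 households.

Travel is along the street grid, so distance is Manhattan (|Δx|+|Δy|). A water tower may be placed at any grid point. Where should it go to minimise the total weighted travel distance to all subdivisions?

(4, 5)

Manhattan distance separates: Σwᵢ(|x−xᵢ|+|y−yᵢ|) = Σwᵢ|x−xᵢ| + Σwᵢ|y−yᵢ|, so x and y are optimised independently as 1-D weighted medians.
Total weight W = 897; half = 448.5.
x-coordinate, sorted with cumulative weight:
  x=0 (Q, w=225) cum 225
  x=4 (S, w=275) cum 500  ← median
  x=6 (P, w=275) cum 775
  x=6 (T, w=2) cum 777
  x=7 (R, w=80) cum 857
  x=12 (U, w=40) cum 897
⇒ x* = 4
y-coordinate, sorted with cumulative weight:
  y=2 (P, w=275) cum 275
  y=5 (Q, w=225) cum 500  ← median
  y=6 (U, w=40) cum 540
  y=8 (R, w=80) cum 620
  y=10 (T, w=2) cum 622
  y=10 (S, w=275) cum 897
⇒ y* = 5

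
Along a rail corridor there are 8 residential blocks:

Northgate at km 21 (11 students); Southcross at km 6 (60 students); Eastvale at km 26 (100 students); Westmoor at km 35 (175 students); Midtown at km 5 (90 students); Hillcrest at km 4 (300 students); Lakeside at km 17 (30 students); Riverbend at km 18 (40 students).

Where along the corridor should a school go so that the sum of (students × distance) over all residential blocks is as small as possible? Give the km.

For a sum of weighted absolute distances on a line, the optimum is the weighted median (not the mean). Total weight W = 806; half-weight = 403.
Sort by position and accumulate weight:
  km 4 (Hillcrest, w=300) → cum 300
  km 5 (Midtown, w=90) → cum 390
  km 6 (Southcross, w=60) → cum 450  ≥ 403 → median here
  km 17 (Lakeside, w=30) → cum 480
  km 18 (Riverbend, w=40) → cum 520
  km 21 (Northgate, w=11) → cum 531
  km 26 (Eastvale, w=100) → cum 631
  km 35 (Westmoor, w=175) → cum 806
Optimal location: km 6.

x = 6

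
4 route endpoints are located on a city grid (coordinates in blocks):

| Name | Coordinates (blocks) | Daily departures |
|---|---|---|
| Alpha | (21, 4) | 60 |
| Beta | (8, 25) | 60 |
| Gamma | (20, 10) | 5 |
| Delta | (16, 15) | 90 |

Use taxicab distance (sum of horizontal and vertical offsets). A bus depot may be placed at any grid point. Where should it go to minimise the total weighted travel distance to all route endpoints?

(16, 15)

Manhattan distance separates: Σwᵢ(|x−xᵢ|+|y−yᵢ|) = Σwᵢ|x−xᵢ| + Σwᵢ|y−yᵢ|, so x and y are optimised independently as 1-D weighted medians.
Total weight W = 215; half = 107.5.
x-coordinate, sorted with cumulative weight:
  x=8 (Beta, w=60) cum 60
  x=16 (Delta, w=90) cum 150  ← median
  x=20 (Gamma, w=5) cum 155
  x=21 (Alpha, w=60) cum 215
⇒ x* = 16
y-coordinate, sorted with cumulative weight:
  y=4 (Alpha, w=60) cum 60
  y=10 (Gamma, w=5) cum 65
  y=15 (Delta, w=90) cum 155  ← median
  y=25 (Beta, w=60) cum 215
⇒ y* = 15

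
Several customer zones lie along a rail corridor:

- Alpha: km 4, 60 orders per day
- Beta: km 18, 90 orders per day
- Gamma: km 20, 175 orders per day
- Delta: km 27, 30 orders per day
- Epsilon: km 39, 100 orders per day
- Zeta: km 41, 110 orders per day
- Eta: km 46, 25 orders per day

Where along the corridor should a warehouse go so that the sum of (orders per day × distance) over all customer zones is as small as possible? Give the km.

For a sum of weighted absolute distances on a line, the optimum is the weighted median (not the mean). Total weight W = 590; half-weight = 295.
Sort by position and accumulate weight:
  km 4 (Alpha, w=60) → cum 60
  km 18 (Beta, w=90) → cum 150
  km 20 (Gamma, w=175) → cum 325  ≥ 295 → median here
  km 27 (Delta, w=30) → cum 355
  km 39 (Epsilon, w=100) → cum 455
  km 41 (Zeta, w=110) → cum 565
  km 46 (Eta, w=25) → cum 590
Optimal location: km 20.

x = 20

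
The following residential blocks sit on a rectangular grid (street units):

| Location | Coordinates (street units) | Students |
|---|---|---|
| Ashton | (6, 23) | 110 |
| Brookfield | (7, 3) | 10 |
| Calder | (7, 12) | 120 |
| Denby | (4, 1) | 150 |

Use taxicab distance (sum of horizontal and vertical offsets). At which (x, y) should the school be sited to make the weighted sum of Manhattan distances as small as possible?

(6, 12)

Manhattan distance separates: Σwᵢ(|x−xᵢ|+|y−yᵢ|) = Σwᵢ|x−xᵢ| + Σwᵢ|y−yᵢ|, so x and y are optimised independently as 1-D weighted medians.
Total weight W = 390; half = 195.
x-coordinate, sorted with cumulative weight:
  x=4 (Denby, w=150) cum 150
  x=6 (Ashton, w=110) cum 260  ← median
  x=7 (Brookfield, w=10) cum 270
  x=7 (Calder, w=120) cum 390
⇒ x* = 6
y-coordinate, sorted with cumulative weight:
  y=1 (Denby, w=150) cum 150
  y=3 (Brookfield, w=10) cum 160
  y=12 (Calder, w=120) cum 280  ← median
  y=23 (Ashton, w=110) cum 390
⇒ y* = 12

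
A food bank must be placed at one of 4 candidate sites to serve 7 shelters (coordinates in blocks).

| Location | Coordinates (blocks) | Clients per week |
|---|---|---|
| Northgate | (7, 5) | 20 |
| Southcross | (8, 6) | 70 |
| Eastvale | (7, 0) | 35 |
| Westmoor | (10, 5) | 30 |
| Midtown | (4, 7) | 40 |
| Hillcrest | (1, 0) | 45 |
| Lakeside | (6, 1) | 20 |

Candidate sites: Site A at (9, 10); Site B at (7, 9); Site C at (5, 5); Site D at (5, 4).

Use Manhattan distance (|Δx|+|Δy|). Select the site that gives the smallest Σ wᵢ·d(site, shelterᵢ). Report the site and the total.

Site C, total 1340 blocks

Total weighted distance at each candidate:
  Site A (9, 10): total = 2460
  Site B (7, 9): total = 1940
  Site C (5, 5): total = 1340
  Site D (5, 4): total = 1400
Minimum is at Site C with total 1340 blocks.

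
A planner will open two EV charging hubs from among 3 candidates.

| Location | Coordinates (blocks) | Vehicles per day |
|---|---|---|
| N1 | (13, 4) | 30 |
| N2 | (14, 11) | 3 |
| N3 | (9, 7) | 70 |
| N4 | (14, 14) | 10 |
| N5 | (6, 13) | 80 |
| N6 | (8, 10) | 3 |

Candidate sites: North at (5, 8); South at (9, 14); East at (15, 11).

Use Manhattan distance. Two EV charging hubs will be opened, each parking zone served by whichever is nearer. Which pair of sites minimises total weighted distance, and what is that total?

Evaluate every pair (each demand assigned to the nearer of the two):
  {North, South}: total = 1119
  {South, East}: total = 1138
  {North, East}: total = 1158
Best pair: {North, South} with total 1119.

{North, South}, total 1119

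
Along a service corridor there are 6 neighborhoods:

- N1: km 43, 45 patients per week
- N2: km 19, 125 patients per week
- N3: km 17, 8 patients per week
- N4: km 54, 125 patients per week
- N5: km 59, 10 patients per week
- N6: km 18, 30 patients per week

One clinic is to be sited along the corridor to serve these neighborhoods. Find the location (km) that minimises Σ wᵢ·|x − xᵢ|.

x = 43

For a sum of weighted absolute distances on a line, the optimum is the weighted median (not the mean). Total weight W = 343; half-weight = 171.5.
Sort by position and accumulate weight:
  km 17 (N3, w=8) → cum 8
  km 18 (N6, w=30) → cum 38
  km 19 (N2, w=125) → cum 163
  km 43 (N1, w=45) → cum 208  ≥ 171.5 → median here
  km 54 (N4, w=125) → cum 333
  km 59 (N5, w=10) → cum 343
Optimal location: km 43.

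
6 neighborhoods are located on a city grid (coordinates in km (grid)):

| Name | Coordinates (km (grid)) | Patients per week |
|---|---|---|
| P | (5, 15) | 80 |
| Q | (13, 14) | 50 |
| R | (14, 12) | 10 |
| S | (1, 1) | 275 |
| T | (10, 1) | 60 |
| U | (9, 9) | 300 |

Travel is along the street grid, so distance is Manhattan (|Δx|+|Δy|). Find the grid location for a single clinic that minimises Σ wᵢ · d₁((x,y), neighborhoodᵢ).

Manhattan distance separates: Σwᵢ(|x−xᵢ|+|y−yᵢ|) = Σwᵢ|x−xᵢ| + Σwᵢ|y−yᵢ|, so x and y are optimised independently as 1-D weighted medians.
Total weight W = 775; half = 387.5.
x-coordinate, sorted with cumulative weight:
  x=1 (S, w=275) cum 275
  x=5 (P, w=80) cum 355
  x=9 (U, w=300) cum 655  ← median
  x=10 (T, w=60) cum 715
  x=13 (Q, w=50) cum 765
  x=14 (R, w=10) cum 775
⇒ x* = 9
y-coordinate, sorted with cumulative weight:
  y=1 (S, w=275) cum 275
  y=1 (T, w=60) cum 335
  y=9 (U, w=300) cum 635  ← median
  y=12 (R, w=10) cum 645
  y=14 (Q, w=50) cum 695
  y=15 (P, w=80) cum 775
⇒ y* = 9

(9, 9)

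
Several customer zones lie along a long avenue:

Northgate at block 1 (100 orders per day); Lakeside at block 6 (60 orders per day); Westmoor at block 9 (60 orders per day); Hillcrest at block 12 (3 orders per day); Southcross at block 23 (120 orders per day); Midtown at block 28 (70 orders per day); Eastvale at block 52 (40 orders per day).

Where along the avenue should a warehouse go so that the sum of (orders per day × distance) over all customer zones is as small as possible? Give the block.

For a sum of weighted absolute distances on a line, the optimum is the weighted median (not the mean). Total weight W = 453; half-weight = 226.5.
Sort by position and accumulate weight:
  block 1 (Northgate, w=100) → cum 100
  block 6 (Lakeside, w=60) → cum 160
  block 9 (Westmoor, w=60) → cum 220
  block 12 (Hillcrest, w=3) → cum 223
  block 23 (Southcross, w=120) → cum 343  ≥ 226.5 → median here
  block 28 (Midtown, w=70) → cum 413
  block 52 (Eastvale, w=40) → cum 453
Optimal location: block 23.

x = 23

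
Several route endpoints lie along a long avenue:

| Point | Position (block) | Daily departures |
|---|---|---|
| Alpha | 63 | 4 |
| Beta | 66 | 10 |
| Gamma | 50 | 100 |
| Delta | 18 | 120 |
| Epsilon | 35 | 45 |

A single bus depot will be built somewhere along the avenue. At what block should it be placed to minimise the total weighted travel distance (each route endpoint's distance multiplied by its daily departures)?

For a sum of weighted absolute distances on a line, the optimum is the weighted median (not the mean). Total weight W = 279; half-weight = 139.5.
Sort by position and accumulate weight:
  block 18 (Delta, w=120) → cum 120
  block 35 (Epsilon, w=45) → cum 165  ≥ 139.5 → median here
  block 50 (Gamma, w=100) → cum 265
  block 63 (Alpha, w=4) → cum 269
  block 66 (Beta, w=10) → cum 279
Optimal location: block 35.

x = 35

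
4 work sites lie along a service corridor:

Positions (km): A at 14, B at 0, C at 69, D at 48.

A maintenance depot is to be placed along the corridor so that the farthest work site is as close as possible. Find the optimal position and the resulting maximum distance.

The 1-center on a line is the midpoint of the two extreme points: leftmost at 0, rightmost at 69.
Optimal location = (0 + 69)/2 = 34.5; maximum distance = (69 − 0)/2 = 34.5.

location 34.5, max distance 34.5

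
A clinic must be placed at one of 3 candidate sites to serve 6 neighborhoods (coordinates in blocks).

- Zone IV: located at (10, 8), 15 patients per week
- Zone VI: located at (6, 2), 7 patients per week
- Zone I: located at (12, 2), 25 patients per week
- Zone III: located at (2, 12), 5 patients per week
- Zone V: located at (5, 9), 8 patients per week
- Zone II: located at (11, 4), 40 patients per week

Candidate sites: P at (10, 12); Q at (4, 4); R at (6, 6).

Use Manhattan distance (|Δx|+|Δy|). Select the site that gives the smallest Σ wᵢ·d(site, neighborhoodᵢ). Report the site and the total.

R, total 730 blocks

Total weighted distance at each candidate:
  P (10, 12): total = 922
  Q (4, 4): total = 806
  R (6, 6): total = 730
Minimum is at R with total 730 blocks.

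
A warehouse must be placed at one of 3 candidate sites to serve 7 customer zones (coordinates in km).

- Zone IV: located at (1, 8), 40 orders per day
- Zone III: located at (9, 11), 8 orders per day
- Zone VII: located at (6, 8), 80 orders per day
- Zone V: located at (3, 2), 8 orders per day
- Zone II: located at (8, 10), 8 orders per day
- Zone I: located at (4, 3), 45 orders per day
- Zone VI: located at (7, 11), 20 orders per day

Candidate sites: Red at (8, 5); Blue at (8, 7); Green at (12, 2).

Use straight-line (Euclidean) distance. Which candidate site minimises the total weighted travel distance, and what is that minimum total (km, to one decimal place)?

Total weighted distance at each candidate:
  Red (8, 5): total = 1051.3
  Blue (8, 7): total = 912.3
  Green (12, 2): total = 1968.2
Minimum is at Blue with total 912.3 km.

Blue, total 912.3 km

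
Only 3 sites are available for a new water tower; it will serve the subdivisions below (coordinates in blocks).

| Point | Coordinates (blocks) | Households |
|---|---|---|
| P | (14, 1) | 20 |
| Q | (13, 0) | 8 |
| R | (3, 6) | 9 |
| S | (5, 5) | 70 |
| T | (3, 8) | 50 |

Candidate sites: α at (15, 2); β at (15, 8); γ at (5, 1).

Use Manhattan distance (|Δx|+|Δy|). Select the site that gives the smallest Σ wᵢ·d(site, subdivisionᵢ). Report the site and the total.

Total weighted distance at each candidate:
  α (15, 2): total = 2026
  β (15, 8): total = 1876
  γ (5, 1): total = 1045
Minimum is at γ with total 1045 blocks.

γ, total 1045 blocks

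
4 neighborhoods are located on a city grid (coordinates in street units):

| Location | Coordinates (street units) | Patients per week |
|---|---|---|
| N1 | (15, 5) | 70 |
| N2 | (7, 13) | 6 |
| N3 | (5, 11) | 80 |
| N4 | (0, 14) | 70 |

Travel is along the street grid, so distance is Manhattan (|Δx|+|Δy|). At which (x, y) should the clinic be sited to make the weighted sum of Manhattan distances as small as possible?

(5, 11)

Manhattan distance separates: Σwᵢ(|x−xᵢ|+|y−yᵢ|) = Σwᵢ|x−xᵢ| + Σwᵢ|y−yᵢ|, so x and y are optimised independently as 1-D weighted medians.
Total weight W = 226; half = 113.
x-coordinate, sorted with cumulative weight:
  x=0 (N4, w=70) cum 70
  x=5 (N3, w=80) cum 150  ← median
  x=7 (N2, w=6) cum 156
  x=15 (N1, w=70) cum 226
⇒ x* = 5
y-coordinate, sorted with cumulative weight:
  y=5 (N1, w=70) cum 70
  y=11 (N3, w=80) cum 150  ← median
  y=13 (N2, w=6) cum 156
  y=14 (N4, w=70) cum 226
⇒ y* = 11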